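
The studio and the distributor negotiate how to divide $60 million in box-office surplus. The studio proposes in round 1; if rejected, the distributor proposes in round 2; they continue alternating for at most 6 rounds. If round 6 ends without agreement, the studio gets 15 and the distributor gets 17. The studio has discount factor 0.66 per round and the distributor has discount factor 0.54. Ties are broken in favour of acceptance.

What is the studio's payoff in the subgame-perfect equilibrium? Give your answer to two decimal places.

41.97

Round 6 (the distributor proposes): the studio gets 15 if talks fail, so the distributor offers 15 and keeps 45.
Round 5 (the studio proposes): the distributor can get 45 next round, worth 0.54 × 45 = 24.3 now; the studio offers that and keeps 35.7.
Round 4 (the distributor proposes): the studio can get 35.7 next round, worth 0.66 × 35.7 = 23.562 now, so the distributor offers 23.562, keeping 36.438.
Round 3 (the studio proposes): the distributor can get 36.438 next round, worth 0.54 × 36.438 = 19.67652 now; the studio offers that and keeps 40.32348.
Round 2 (the distributor proposes): the studio can get 40.32348 next round, worth 0.66 × 40.32348 = 26.6134968 now, so the distributor offers 26.6134968, keeping 33.3865032.
Round 1 (the studio proposes): the distributor can get 33.3865032 next round, worth 0.54 × 33.3865032 = 18.028711728 now. The studio offers 18.028711728 and keeps 60 − 18.028711728 = 41.971288272.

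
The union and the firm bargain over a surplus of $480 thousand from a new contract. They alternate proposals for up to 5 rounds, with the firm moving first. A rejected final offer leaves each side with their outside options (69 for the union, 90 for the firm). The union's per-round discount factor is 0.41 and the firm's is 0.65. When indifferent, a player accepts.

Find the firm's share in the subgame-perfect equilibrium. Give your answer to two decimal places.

387.86

Round 5 (the firm proposes): the union gets 69 if talks fail, so the firm offers 69 and keeps 411.
Round 4 (the union proposes): the firm can get 411 next round, worth 0.65 × 411 = 267.15 now; the union offers that and keeps 212.85.
Round 3 (the firm proposes): the union can get 212.85 next round, worth 0.41 × 212.85 = 87.2685 now; the firm offers that and keeps 392.7315.
Round 2 (the union proposes): the firm can get 392.7315 next round, worth 0.65 × 392.7315 = 255.275475 now, so the union offers 255.275475, keeping 224.724525.
Round 1 (the firm proposes): the union can get 224.724525 next round, worth 0.41 × 224.724525 = 92.13705525 now; the firm offers that and keeps 387.86294475.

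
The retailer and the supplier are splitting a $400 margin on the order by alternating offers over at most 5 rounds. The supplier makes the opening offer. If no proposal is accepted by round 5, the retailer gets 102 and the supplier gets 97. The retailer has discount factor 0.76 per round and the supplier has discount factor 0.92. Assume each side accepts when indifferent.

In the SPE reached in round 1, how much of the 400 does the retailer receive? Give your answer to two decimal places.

Round 5 (the supplier proposes): the retailer gets 102 if talks fail, so the supplier offers 102 and keeps 298.
Round 4 (the retailer proposes): the supplier can get 298 next round, worth 0.92 × 298 = 274.16 now. The retailer offers 274.16 and keeps 400 − 274.16 = 125.84.
Round 3 (the supplier proposes): the retailer can get 125.84 next round, worth 0.76 × 125.84 = 95.6384 now, so the supplier offers 95.6384, keeping 304.3616.
Round 2 (the retailer proposes): the supplier can get 304.3616 next round, worth 0.92 × 304.3616 = 280.012672 now; the retailer offers that and keeps 119.987328.
Round 1 (the supplier proposes): the retailer can get 119.987328 next round, worth 0.76 × 119.987328 = 91.19036928 now, so the supplier offers 91.19036928, keeping 308.80963072.

91.19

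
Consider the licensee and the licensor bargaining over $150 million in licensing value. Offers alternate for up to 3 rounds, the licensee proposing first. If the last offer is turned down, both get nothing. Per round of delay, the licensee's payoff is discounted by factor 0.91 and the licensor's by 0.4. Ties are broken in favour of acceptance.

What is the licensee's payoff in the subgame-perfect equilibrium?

Round 3 (the licensee proposes): the licensor will accept anything ≥ 0, so the licensee offers 0 and keeps 150.
Round 2 (the licensor proposes): the licensee can get 150 next round, worth 0.91 × 150 = 136.5 now; the licensor offers that and keeps 13.5.
Round 1 (the licensee proposes): the licensor can get 13.5 next round, worth 0.4 × 13.5 = 5.4 now. The licensee offers 5.4 and keeps 150 − 5.4 = 144.6.

144.6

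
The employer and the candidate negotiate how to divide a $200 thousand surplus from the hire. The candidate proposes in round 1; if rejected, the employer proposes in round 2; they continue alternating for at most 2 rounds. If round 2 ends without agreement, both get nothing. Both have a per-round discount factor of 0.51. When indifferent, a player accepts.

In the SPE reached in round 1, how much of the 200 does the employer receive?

Solve by backward induction from round 2.
Round 2 (the employer proposes): the candidate will accept anything ≥ 0, so the employer offers 0 and keeps 200.
Round 1 (the candidate proposes): the employer can get 200 next round, worth 0.51 × 200 = 102 now, so the candidate offers 102, keeping 98.

102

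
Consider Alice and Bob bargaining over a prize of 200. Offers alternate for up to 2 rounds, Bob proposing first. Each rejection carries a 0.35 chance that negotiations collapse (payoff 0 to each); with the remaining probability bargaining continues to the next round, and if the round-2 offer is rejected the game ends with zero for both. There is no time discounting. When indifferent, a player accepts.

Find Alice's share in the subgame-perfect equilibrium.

Round 2 (Alice proposes): rejection yields 0 for Bob; Alice offers 0 and keeps 200.
Round 1 (Bob proposes): rejecting gives Alice an expected 0.65 × 200 = 130. Bob offers 130 and keeps 200 − 130 = 70.

130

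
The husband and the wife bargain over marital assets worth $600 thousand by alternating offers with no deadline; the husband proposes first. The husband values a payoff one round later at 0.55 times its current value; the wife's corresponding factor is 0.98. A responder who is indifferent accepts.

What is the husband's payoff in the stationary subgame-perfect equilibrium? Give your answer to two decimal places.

26.03

Let x be the husband's share when the husband proposes and y be the wife's share when the wife proposes.
The wife accepts iff offered ≥ 0.98·y, so x = 600 − 0.98y. Symmetrically y = 600 − 0.55x.
Substituting: x = 600 − 0.98(600 − 0.55x), giving x(1 − 0.55·0.98) = 600(1 − 0.98).
So x = 600 × 0.02 / 0.461 ≈ 26.0304, and the wife receives 600 − x ≈ 573.9696.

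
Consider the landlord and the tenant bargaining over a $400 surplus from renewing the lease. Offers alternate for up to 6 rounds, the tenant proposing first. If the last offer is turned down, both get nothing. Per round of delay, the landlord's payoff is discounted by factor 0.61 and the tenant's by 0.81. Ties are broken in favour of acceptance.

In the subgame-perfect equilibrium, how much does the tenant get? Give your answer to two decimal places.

271.16

Round 6 (the landlord proposes): rejection yields 0 for the tenant; the landlord offers 0 and keeps 400.
Round 5 (the tenant proposes): the landlord can get 400 next round, worth 0.61 × 400 = 244 now. The tenant offers 244 and keeps 400 − 244 = 156.
Round 4 (the landlord proposes): the tenant can get 156 next round, worth 0.81 × 156 = 126.36 now, so the landlord offers 126.36, keeping 273.64.
Round 3 (the tenant proposes): the landlord can get 273.64 next round, worth 0.61 × 273.64 = 166.9204 now. The tenant offers 166.9204 and keeps 400 − 166.9204 = 233.0796.
Round 2 (the landlord proposes): the tenant can get 233.0796 next round, worth 0.81 × 233.0796 = 188.794476 now. The landlord offers 188.794476 and keeps 400 − 188.794476 = 211.205524.
Round 1 (the tenant proposes): the landlord can get 211.205524 next round, worth 0.61 × 211.205524 = 128.83536964 now; the tenant offers that and keeps 271.16463036.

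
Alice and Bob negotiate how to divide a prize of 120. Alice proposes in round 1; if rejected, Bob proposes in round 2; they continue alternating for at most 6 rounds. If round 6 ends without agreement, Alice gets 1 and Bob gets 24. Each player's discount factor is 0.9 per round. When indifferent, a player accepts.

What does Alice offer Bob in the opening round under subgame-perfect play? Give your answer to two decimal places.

89.82

By backward induction:
Round 6 (Bob proposes): Alice gets 1 if talks fail, so Bob offers 1 and keeps 119.
Round 5 (Alice proposes): Bob can get 119 next round, worth 0.9 × 119 = 107.1 now. Alice offers 107.1 and keeps 120 − 107.1 = 12.9.
Round 4 (Bob proposes): Alice can get 12.9 next round, worth 0.9 × 12.9 = 11.61 now, so Bob offers 11.61, keeping 108.39.
Round 3 (Alice proposes): Bob can get 108.39 next round, worth 0.9 × 108.39 = 97.551 now, so Alice offers 97.551, keeping 22.449.
Round 2 (Bob proposes): Alice can get 22.449 next round, worth 0.9 × 22.449 = 20.2041 now. Bob offers 20.2041 and keeps 120 − 20.2041 = 99.7959.
Round 1 (Alice proposes): Bob can get 99.7959 next round, worth 0.9 × 99.7959 = 89.81631 now; Alice offers that and keeps 30.18369.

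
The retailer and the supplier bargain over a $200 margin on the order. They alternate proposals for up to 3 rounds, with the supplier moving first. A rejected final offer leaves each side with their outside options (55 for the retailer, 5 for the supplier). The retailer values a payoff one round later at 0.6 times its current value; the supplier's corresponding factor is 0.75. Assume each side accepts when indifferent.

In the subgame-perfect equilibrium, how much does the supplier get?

145.25

Round 3 (the supplier proposes): the retailer gets 55 if talks fail, so the supplier offers 55 and keeps 145.
Round 2 (the retailer proposes): the supplier can get 145 next round, worth 0.75 × 145 = 108.75 now, so the retailer offers 108.75, keeping 91.25.
Round 1 (the supplier proposes): the retailer can get 91.25 next round, worth 0.6 × 91.25 = 54.75 now. The supplier offers 54.75 and keeps 200 − 54.75 = 145.25.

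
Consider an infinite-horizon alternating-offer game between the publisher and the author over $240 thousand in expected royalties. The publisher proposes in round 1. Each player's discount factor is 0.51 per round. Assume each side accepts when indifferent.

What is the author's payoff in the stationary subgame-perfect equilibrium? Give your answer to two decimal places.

Let x be the publisher's share when the publisher proposes and y be the author's share when the author proposes.
The author accepts iff offered ≥ 0.51·y, so x = 240 − 0.51y. Symmetrically y = 240 − 0.51x.
Substituting: x = 240 − 0.51(240 − 0.51x), giving x(1 − 0.51·0.51) = 240(1 − 0.51).
So x = 240 × 0.49 / 0.7399 ≈ 158.9404, and the author receives 240 − x ≈ 81.0596.

81.06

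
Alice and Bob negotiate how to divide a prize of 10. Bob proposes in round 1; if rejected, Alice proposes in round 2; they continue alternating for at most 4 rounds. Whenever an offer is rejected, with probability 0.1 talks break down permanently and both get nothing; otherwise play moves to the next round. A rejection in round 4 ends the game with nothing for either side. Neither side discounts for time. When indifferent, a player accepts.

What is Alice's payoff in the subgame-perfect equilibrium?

Round 4 (Alice proposes): rejection yields 0 for Bob; Alice offers 0 and keeps 10.
Round 3 (Bob proposes): rejecting gives Alice an expected 0.9 × 10 = 9. Bob offers 9 and keeps 10 − 9 = 1.
Round 2 (Alice proposes): rejecting gives Bob an expected 0.9 × 1 = 0.9; Alice offers that and keeps 9.1.
Round 1 (Bob proposes): rejecting gives Alice an expected 0.9 × 9.1 = 8.19. Bob offers 8.19 and keeps 10 − 8.19 = 1.81.

8.19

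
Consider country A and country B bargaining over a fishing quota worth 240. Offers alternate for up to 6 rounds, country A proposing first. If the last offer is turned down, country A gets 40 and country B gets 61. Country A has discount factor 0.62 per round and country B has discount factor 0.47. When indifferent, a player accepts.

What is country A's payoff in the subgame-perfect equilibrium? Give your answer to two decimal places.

Round 6 (country B proposes): country A gets 40 if talks fail, so country B offers 40 and keeps 200.
Round 5 (country A proposes): country B can get 200 next round, worth 0.47 × 200 = 94 now; country A offers that and keeps 146.
Round 4 (country B proposes): country A can get 146 next round, worth 0.62 × 146 = 90.52 now; country B offers that and keeps 149.48.
Round 3 (country A proposes): country B can get 149.48 next round, worth 0.47 × 149.48 = 70.2556 now. Country A offers 70.2556 and keeps 240 − 70.2556 = 169.7444.
Round 2 (country B proposes): country A can get 169.7444 next round, worth 0.62 × 169.7444 = 105.241528 now; country B offers that and keeps 134.758472.
Round 1 (country A proposes): country B can get 134.758472 next round, worth 0.47 × 134.758472 = 63.33648184 now, so country A offers 63.33648184, keeping 176.66351816.

176.66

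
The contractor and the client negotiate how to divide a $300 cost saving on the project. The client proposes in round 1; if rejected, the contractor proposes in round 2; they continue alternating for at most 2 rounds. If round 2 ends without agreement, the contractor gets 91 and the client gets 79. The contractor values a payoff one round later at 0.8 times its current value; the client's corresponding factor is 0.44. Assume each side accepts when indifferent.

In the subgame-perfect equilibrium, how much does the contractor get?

176.8

Round 2 (the contractor proposes): the client gets 79 if talks fail, so the contractor offers 79 and keeps 221.
Round 1 (the client proposes): the contractor can get 221 next round, worth 0.8 × 221 = 176.8 now. The client offers 176.8 and keeps 300 − 176.8 = 123.2.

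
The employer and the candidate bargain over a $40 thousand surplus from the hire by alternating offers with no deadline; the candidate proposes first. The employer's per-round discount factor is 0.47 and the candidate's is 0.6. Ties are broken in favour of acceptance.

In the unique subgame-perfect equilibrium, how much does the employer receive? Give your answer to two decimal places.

10.47

In a stationary SPE each proposer offers the other exactly their discounted continuation value.
If the candidate keeps x when proposing and the employer keeps y when proposing, then x = 40 − 0.47y and y = 40 − 0.6x.
Solving: x = 40(1 − 0.47) / (1 − 0.6·0.47) = 21.2 / 0.718 ≈ 29.5265.
The employer gets 40 − 29.5265 ≈ 10.4735.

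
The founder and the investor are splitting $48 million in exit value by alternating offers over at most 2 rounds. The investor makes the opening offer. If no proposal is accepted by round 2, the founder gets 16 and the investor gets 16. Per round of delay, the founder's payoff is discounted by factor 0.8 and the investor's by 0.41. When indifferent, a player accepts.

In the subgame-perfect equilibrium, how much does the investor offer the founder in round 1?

Work backward from the last round.
Round 2 (the founder proposes): the investor gets 16 if talks fail, so the founder offers 16 and keeps 32.
Round 1 (the investor proposes): the founder can get 32 next round, worth 0.8 × 32 = 25.6 now, so the investor offers 25.6, keeping 22.4.

25.6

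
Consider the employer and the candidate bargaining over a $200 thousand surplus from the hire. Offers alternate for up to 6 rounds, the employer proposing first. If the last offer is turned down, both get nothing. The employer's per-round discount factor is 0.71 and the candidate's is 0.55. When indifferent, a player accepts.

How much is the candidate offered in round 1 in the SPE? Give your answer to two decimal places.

61.13

By backward induction:
Round 6 (the candidate proposes): rejection yields 0 for the employer; the candidate offers 0 and keeps 200.
Round 5 (the employer proposes): the candidate can get 200 next round, worth 0.55 × 200 = 110 now, so the employer offers 110, keeping 90.
Round 4 (the candidate proposes): the employer can get 90 next round, worth 0.71 × 90 = 63.9 now. The candidate offers 63.9 and keeps 200 − 63.9 = 136.1.
Round 3 (the employer proposes): the candidate can get 136.1 next round, worth 0.55 × 136.1 = 74.855 now; the employer offers that and keeps 125.145.
Round 2 (the candidate proposes): the employer can get 125.145 next round, worth 0.71 × 125.145 = 88.85295 now, so the candidate offers 88.85295, keeping 111.14705.
Round 1 (the employer proposes): the candidate can get 111.14705 next round, worth 0.55 × 111.14705 = 61.1308775 now. The employer offers 61.1308775 and keeps 200 − 61.1308775 = 138.8691225.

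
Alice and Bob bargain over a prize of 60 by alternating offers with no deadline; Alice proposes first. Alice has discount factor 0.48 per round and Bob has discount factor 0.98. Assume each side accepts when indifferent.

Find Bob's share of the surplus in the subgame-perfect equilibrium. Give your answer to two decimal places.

57.73

Let x be Alice's share when Alice proposes and y be Bob's share when Bob proposes.
Bob accepts iff offered ≥ 0.98·y, so x = 60 − 0.98y. Symmetrically y = 60 − 0.48x.
Substituting: x = 60 − 0.98(60 − 0.48x), giving x(1 − 0.48·0.98) = 60(1 − 0.98).
So x = 60 × 0.02 / 0.5296 ≈ 2.2659, and Bob receives 60 − x ≈ 57.7341.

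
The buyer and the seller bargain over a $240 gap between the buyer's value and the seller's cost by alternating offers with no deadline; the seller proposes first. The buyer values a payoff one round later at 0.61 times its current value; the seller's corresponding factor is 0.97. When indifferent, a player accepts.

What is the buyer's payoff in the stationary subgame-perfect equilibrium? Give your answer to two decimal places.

Let x be the seller's share when the seller proposes and y be the buyer's share when the buyer proposes.
The buyer accepts iff offered ≥ 0.61·y, so x = 240 − 0.61y. Symmetrically y = 240 − 0.97x.
Substituting: x = 240 − 0.61(240 − 0.97x), giving x(1 − 0.97·0.61) = 240(1 − 0.61).
So x = 240 × 0.39 / 0.4083 ≈ 229.2432, and the buyer receives 240 − x ≈ 10.7568.

10.76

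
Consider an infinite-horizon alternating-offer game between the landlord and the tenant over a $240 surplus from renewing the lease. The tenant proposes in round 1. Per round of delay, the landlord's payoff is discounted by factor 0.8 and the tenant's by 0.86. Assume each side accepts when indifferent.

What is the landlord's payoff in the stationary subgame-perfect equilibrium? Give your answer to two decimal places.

When the tenant proposes, the landlord accepts any offer worth at least 0.8 times what the landlord would get by proposing next round; and vice versa.
This gives x = 240 − 0.8y and y = 240 − 0.86x, where x and y are each side's share when it proposes.
Hence (1 − 0.8·0.86)x = 240(1 − 0.8), i.e. 0.312·x = 48.
x ≈ 153.8462; the landlord's share is 240 − x ≈ 86.1538.

86.15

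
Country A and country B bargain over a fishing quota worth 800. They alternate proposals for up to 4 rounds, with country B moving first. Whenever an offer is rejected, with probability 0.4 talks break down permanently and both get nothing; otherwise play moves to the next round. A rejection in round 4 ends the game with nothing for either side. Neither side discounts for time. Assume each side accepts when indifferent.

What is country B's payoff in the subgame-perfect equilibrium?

435.2

By backward induction:
Round 4 (country A proposes): rejection yields 0 for country B; country A offers 0 and keeps 800.
Round 3 (country B proposes): rejecting gives country A an expected 0.6 × 800 = 480. Country B offers 480 and keeps 800 − 480 = 320.
Round 2 (country A proposes): rejecting gives country B an expected 0.6 × 320 = 192, so country A offers 192, keeping 608.
Round 1 (country B proposes): rejecting gives country A an expected 0.6 × 608 = 364.8. Country B offers 364.8 and keeps 800 − 364.8 = 435.2.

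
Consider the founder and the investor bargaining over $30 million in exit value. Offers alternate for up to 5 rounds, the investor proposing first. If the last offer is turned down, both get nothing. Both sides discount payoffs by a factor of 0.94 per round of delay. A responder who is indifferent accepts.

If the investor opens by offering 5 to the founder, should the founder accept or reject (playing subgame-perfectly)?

Work out the founder's continuation value if the offer is rejected.
Round 5 (the investor proposes): rejection yields 0 for the founder; the investor offers 0 and keeps 30.
Round 4 (the founder proposes): the investor can get 30 next round, worth 0.94 × 30 = 28.2 now; the founder offers that and keeps 1.8.
Round 3 (the investor proposes): the founder can get 1.8 next round, worth 0.94 × 1.8 = 1.692 now, so the investor offers 1.692, keeping 28.308.
Round 2 (the founder proposes): the investor can get 28.308 next round, worth 0.94 × 28.308 = 26.60952 now. The founder offers 26.60952 and keeps 30 − 26.60952 = 3.39048.
So by rejecting in round 1, the founder gets 3.39048 next round, worth 0.94 × 3.39048 = 3.1870512 now.
Offer 5 ≥ 3.1870512, so the founder accepts.

Accept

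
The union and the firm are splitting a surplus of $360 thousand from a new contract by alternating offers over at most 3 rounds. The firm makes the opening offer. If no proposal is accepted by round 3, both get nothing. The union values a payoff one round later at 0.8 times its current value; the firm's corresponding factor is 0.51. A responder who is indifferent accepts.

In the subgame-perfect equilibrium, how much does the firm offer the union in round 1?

Round 3 (the firm proposes): rejection yields 0 for the union; the firm offers 0 and keeps 360.
Round 2 (the union proposes): the firm can get 360 next round, worth 0.51 × 360 = 183.6 now; the union offers that and keeps 176.4.
Round 1 (the firm proposes): the union can get 176.4 next round, worth 0.8 × 176.4 = 141.12 now; the firm offers that and keeps 218.88.

141.12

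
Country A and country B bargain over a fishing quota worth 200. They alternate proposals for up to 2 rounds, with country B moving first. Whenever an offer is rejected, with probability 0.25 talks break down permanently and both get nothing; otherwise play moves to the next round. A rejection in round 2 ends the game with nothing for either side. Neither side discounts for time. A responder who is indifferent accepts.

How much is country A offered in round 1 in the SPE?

By backward induction:
Round 2 (country A proposes): rejection yields 0 for country B; country A offers 0 and keeps 200.
Round 1 (country B proposes): rejecting gives country A an expected 0.75 × 200 = 150; country B offers that and keeps 50.

150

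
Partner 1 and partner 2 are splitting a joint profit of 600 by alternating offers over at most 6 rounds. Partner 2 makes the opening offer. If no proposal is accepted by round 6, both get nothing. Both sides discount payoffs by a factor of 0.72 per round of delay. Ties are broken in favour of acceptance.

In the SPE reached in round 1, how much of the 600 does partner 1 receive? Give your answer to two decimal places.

299.76

Work backward from the last round.
Round 6 (partner 1 proposes): partner 2 will accept anything ≥ 0, so partner 1 offers 0 and keeps 600.
Round 5 (partner 2 proposes): partner 1 can get 600 next round, worth 0.72 × 600 = 432 now. Partner 2 offers 432 and keeps 600 − 432 = 168.
Round 4 (partner 1 proposes): partner 2 can get 168 next round, worth 0.72 × 168 = 120.96 now, so partner 1 offers 120.96, keeping 479.04.
Round 3 (partner 2 proposes): partner 1 can get 479.04 next round, worth 0.72 × 479.04 = 344.9088 now, so partner 2 offers 344.9088, keeping 255.0912.
Round 2 (partner 1 proposes): partner 2 can get 255.0912 next round, worth 0.72 × 255.0912 = 183.665664 now, so partner 1 offers 183.665664, keeping 416.334336.
Round 1 (partner 2 proposes): partner 1 can get 416.334336 next round, worth 0.72 × 416.334336 = 299.76072192 now, so partner 2 offers 299.76072192, keeping 300.23927808.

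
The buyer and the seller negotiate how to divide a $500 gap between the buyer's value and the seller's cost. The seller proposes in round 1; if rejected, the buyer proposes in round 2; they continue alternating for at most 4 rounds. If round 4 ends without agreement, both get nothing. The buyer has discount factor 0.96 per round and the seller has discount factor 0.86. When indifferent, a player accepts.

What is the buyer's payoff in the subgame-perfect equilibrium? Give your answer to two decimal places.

463.49

Round 4 (the buyer proposes): rejection yields 0 for the seller; the buyer offers 0 and keeps 500.
Round 3 (the seller proposes): the buyer can get 500 next round, worth 0.96 × 500 = 480 now; the seller offers that and keeps 20.
Round 2 (the buyer proposes): the seller can get 20 next round, worth 0.86 × 20 = 17.2 now; the buyer offers that and keeps 482.8.
Round 1 (the seller proposes): the buyer can get 482.8 next round, worth 0.96 × 482.8 = 463.488 now; the seller offers that and keeps 36.512.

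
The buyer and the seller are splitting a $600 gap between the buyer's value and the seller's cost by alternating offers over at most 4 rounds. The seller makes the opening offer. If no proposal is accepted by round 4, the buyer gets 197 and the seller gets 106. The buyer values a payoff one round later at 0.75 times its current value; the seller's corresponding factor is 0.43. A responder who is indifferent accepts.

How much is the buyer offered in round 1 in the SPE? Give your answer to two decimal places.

375.99

Round 4 (the buyer proposes): the seller gets 106 if talks fail, so the buyer offers 106 and keeps 494.
Round 3 (the seller proposes): the buyer can get 494 next round, worth 0.75 × 494 = 370.5 now, so the seller offers 370.5, keeping 229.5.
Round 2 (the buyer proposes): the seller can get 229.5 next round, worth 0.43 × 229.5 = 98.685 now, so the buyer offers 98.685, keeping 501.315.
Round 1 (the seller proposes): the buyer can get 501.315 next round, worth 0.75 × 501.315 = 375.98625 now, so the seller offers 375.98625, keeping 224.01375.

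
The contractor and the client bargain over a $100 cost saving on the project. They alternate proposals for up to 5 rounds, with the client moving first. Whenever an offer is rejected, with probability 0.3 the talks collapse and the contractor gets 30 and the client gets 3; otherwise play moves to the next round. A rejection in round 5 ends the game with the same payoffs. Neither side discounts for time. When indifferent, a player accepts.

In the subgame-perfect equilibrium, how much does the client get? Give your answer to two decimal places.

49.04

Round 5 (the client proposes): the contractor gets 30 if talks fail, so the client offers 30 and keeps 70.
Round 4 (the contractor proposes): rejecting gives the client an expected 0.7 × 70 + 0.3 × 3 = 49.9; the contractor offers that and keeps 50.1.
Round 3 (the client proposes): rejecting gives the contractor an expected 0.7 × 50.1 + 0.3 × 30 = 44.07. The client offers 44.07 and keeps 100 − 44.07 = 55.93.
Round 2 (the contractor proposes): rejecting gives the client an expected 0.7 × 55.93 + 0.3 × 3 = 40.051. The contractor offers 40.051 and keeps 100 − 40.051 = 59.949.
Round 1 (the client proposes): rejecting gives the contractor an expected 0.7 × 59.949 + 0.3 × 30 = 50.9643, so the client offers 50.9643, keeping 49.0357.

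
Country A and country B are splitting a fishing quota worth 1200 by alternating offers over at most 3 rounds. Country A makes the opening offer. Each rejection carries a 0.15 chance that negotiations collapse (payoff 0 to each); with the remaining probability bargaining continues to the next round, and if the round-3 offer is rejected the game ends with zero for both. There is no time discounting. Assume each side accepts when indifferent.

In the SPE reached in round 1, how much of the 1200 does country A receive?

1047

Round 3 (country A proposes): rejection yields 0 for country B; country A offers 0 and keeps 1200.
Round 2 (country B proposes): rejecting gives country A an expected 0.85 × 1200 = 1020; country B offers that and keeps 180.
Round 1 (country A proposes): rejecting gives country B an expected 0.85 × 180 = 153. Country A offers 153 and keeps 1200 − 153 = 1047.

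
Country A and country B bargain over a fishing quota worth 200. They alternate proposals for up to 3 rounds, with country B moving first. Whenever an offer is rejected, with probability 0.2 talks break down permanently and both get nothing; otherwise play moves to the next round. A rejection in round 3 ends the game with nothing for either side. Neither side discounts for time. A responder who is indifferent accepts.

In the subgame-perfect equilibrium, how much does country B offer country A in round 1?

Round 3 (country B proposes): country A will accept anything ≥ 0, so country B offers 0 and keeps 200.
Round 2 (country A proposes): rejecting gives country B an expected 0.8 × 200 = 160, so country A offers 160, keeping 40.
Round 1 (country B proposes): rejecting gives country A an expected 0.8 × 40 = 32; country B offers that and keeps 168.

32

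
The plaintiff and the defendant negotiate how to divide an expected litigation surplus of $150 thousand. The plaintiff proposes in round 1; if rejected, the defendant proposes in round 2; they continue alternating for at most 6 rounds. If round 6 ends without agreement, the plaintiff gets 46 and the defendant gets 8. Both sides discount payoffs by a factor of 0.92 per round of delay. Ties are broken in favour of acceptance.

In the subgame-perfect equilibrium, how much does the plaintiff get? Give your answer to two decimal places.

61.07

Work backward from the last round.
Round 6 (the defendant proposes): the plaintiff gets 46 if talks fail, so the defendant offers 46 and keeps 104.
Round 5 (the plaintiff proposes): the defendant can get 104 next round, worth 0.92 × 104 = 95.68 now. The plaintiff offers 95.68 and keeps 150 − 95.68 = 54.32.
Round 4 (the defendant proposes): the plaintiff can get 54.32 next round, worth 0.92 × 54.32 = 49.9744 now; the defendant offers that and keeps 100.0256.
Round 3 (the plaintiff proposes): the defendant can get 100.0256 next round, worth 0.92 × 100.0256 = 92.023552 now; the plaintiff offers that and keeps 57.976448.
Round 2 (the defendant proposes): the plaintiff can get 57.976448 next round, worth 0.92 × 57.976448 = 53.33833216 now, so the defendant offers 53.33833216, keeping 96.66166784.
Round 1 (the plaintiff proposes): the defendant can get 96.66166784 next round, worth 0.92 × 96.66166784 = 88.9287344128 now, so the plaintiff offers 88.9287344128, keeping 61.0712655872.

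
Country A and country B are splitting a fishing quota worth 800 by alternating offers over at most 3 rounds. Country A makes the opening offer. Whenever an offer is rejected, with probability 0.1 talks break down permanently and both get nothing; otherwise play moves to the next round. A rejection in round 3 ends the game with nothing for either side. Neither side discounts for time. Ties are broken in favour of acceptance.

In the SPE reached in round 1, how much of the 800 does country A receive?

728

By backward induction:
Round 3 (country A proposes): rejection yields 0 for country B; country A offers 0 and keeps 800.
Round 2 (country B proposes): rejecting gives country A an expected 0.9 × 800 = 720; country B offers that and keeps 80.
Round 1 (country A proposes): rejecting gives country B an expected 0.9 × 80 = 72. Country A offers 72 and keeps 800 − 72 = 728.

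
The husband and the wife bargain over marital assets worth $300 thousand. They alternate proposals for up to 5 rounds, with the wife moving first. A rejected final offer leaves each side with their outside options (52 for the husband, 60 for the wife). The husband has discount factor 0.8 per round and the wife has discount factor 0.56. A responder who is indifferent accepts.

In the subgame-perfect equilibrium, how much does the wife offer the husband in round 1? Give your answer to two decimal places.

163.35

Round 5 (the wife proposes): the husband gets 52 if talks fail, so the wife offers 52 and keeps 248.
Round 4 (the husband proposes): the wife can get 248 next round, worth 0.56 × 248 = 138.88 now. The husband offers 138.88 and keeps 300 − 138.88 = 161.12.
Round 3 (the wife proposes): the husband can get 161.12 next round, worth 0.8 × 161.12 = 128.896 now. The wife offers 128.896 and keeps 300 − 128.896 = 171.104.
Round 2 (the husband proposes): the wife can get 171.104 next round, worth 0.56 × 171.104 = 95.81824 now. The husband offers 95.81824 and keeps 300 − 95.81824 = 204.18176.
Round 1 (the wife proposes): the husband can get 204.18176 next round, worth 0.8 × 204.18176 = 163.345408 now; the wife offers that and keeps 136.654592.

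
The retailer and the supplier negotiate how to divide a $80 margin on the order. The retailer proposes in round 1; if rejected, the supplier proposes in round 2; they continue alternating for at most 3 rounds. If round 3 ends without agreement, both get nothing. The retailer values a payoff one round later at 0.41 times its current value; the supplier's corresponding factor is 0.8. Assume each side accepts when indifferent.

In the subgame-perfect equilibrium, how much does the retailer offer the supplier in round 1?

Round 3 (the retailer proposes): the supplier will accept anything ≥ 0, so the retailer offers 0 and keeps 80.
Round 2 (the supplier proposes): the retailer can get 80 next round, worth 0.41 × 80 = 32.8 now. The supplier offers 32.8 and keeps 80 − 32.8 = 47.2.
Round 1 (the retailer proposes): the supplier can get 47.2 next round, worth 0.8 × 47.2 = 37.76 now. The retailer offers 37.76 and keeps 80 − 37.76 = 42.24.

37.76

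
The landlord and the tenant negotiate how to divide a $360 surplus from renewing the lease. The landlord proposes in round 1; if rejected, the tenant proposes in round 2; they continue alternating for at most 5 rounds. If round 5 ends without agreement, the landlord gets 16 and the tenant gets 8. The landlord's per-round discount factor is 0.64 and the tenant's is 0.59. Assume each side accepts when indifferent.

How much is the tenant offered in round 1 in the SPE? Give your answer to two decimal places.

106.48

Work backward from the last round.
Round 5 (the landlord proposes): the tenant gets 8 if talks fail, so the landlord offers 8 and keeps 352.
Round 4 (the tenant proposes): the landlord can get 352 next round, worth 0.64 × 352 = 225.28 now; the tenant offers that and keeps 134.72.
Round 3 (the landlord proposes): the tenant can get 134.72 next round, worth 0.59 × 134.72 = 79.4848 now. The landlord offers 79.4848 and keeps 360 − 79.4848 = 280.5152.
Round 2 (the tenant proposes): the landlord can get 280.5152 next round, worth 0.64 × 280.5152 = 179.529728 now; the tenant offers that and keeps 180.470272.
Round 1 (the landlord proposes): the tenant can get 180.470272 next round, worth 0.59 × 180.470272 = 106.47746048 now; the landlord offers that and keeps 253.52253952.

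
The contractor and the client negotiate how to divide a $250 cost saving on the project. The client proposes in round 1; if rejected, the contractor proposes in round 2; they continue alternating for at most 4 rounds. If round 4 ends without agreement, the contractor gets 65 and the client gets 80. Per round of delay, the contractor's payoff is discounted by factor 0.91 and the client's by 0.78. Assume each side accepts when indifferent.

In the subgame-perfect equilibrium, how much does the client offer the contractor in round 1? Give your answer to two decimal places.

159.86

Round 4 (the contractor proposes): the client gets 80 if talks fail, so the contractor offers 80 and keeps 170.
Round 3 (the client proposes): the contractor can get 170 next round, worth 0.91 × 170 = 154.7 now. The client offers 154.7 and keeps 250 − 154.7 = 95.3.
Round 2 (the contractor proposes): the client can get 95.3 next round, worth 0.78 × 95.3 = 74.334 now; the contractor offers that and keeps 175.666.
Round 1 (the client proposes): the contractor can get 175.666 next round, worth 0.91 × 175.666 = 159.85606 now, so the client offers 159.85606, keeping 90.14394.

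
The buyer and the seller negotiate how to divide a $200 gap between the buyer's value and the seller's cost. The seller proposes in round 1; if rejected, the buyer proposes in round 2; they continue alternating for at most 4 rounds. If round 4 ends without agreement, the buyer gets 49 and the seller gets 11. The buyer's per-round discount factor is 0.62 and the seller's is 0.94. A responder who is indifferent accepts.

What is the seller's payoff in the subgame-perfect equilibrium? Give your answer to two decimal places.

124.27

Work backward from the last round.
Round 4 (the buyer proposes): the seller gets 11 if talks fail, so the buyer offers 11 and keeps 189.
Round 3 (the seller proposes): the buyer can get 189 next round, worth 0.62 × 189 = 117.18 now; the seller offers that and keeps 82.82.
Round 2 (the buyer proposes): the seller can get 82.82 next round, worth 0.94 × 82.82 = 77.8508 now. The buyer offers 77.8508 and keeps 200 − 77.8508 = 122.1492.
Round 1 (the seller proposes): the buyer can get 122.1492 next round, worth 0.62 × 122.1492 = 75.732504 now. The seller offers 75.732504 and keeps 200 − 75.732504 = 124.267496.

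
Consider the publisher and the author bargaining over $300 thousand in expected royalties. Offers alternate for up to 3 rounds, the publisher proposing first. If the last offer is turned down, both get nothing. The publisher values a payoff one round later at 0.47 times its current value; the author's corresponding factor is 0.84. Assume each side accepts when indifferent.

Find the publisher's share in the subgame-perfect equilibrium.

Solve by backward induction from round 3.
Round 3 (the publisher proposes): rejection yields 0 for the author; the publisher offers 0 and keeps 300.
Round 2 (the author proposes): the publisher can get 300 next round, worth 0.47 × 300 = 141 now. The author offers 141 and keeps 300 − 141 = 159.
Round 1 (the publisher proposes): the author can get 159 next round, worth 0.84 × 159 = 133.56 now, so the publisher offers 133.56, keeping 166.44.

166.44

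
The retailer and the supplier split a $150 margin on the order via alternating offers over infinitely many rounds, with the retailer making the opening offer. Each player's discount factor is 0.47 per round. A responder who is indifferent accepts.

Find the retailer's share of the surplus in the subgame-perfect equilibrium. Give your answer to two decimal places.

Let x be the retailer's share when the retailer proposes and y be the supplier's share when the supplier proposes.
The supplier accepts iff offered ≥ 0.47·y, so x = 150 − 0.47y. Symmetrically y = 150 − 0.47x.
Substituting: x = 150 − 0.47(150 − 0.47x), giving x(1 − 0.47·0.47) = 150(1 − 0.47).
So x = 150 × 0.53 / 0.7791 ≈ 102.0408, and the supplier receives 150 − x ≈ 47.9592.

102.04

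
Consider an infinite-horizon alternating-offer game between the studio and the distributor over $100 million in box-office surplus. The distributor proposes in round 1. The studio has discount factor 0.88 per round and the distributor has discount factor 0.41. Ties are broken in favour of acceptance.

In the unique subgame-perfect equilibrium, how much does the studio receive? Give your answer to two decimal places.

81.23

When the distributor proposes, the studio accepts any offer worth at least 0.88 times what the studio would get by proposing next round; and vice versa.
This gives x = 100 − 0.88y and y = 100 − 0.41x, where x and y are each side's share when it proposes.
Hence (1 − 0.88·0.41)x = 100(1 − 0.88), i.e. 0.6392·x = 12.
x ≈ 18.7735; the studio's share is 100 − x ≈ 81.2265.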